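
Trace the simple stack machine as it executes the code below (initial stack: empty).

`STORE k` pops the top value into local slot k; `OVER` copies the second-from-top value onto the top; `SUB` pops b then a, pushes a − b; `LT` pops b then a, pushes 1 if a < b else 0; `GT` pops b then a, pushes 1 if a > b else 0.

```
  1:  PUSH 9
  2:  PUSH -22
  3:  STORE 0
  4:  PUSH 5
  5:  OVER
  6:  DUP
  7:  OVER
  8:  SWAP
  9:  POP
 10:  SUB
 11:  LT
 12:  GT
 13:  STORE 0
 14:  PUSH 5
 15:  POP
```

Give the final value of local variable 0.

PUSH 9    9
PUSH -22  9 -22
STORE 0   9
PUSH 5    9 5
OVER      9 5 9
DUP       9 5 9 9
OVER      9 5 9 9 9
SWAP      9 5 9 9 9
POP       9 5 9 9
SUB       9 5 0
LT        9 0
GT        1
STORE 0   (empty)
PUSH 5    5
POP       (empty)

1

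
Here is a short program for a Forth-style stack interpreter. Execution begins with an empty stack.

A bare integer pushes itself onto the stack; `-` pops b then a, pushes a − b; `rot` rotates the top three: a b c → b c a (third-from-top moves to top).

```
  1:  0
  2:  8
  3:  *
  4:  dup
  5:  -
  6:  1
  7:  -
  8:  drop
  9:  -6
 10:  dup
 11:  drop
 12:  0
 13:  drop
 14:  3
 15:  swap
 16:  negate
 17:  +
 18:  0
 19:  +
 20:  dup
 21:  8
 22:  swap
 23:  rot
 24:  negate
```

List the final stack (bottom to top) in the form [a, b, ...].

[8, 9, -9]

0      -> [0]
8      -> [0, 8]
*      -> [0]
dup    -> [0, 0]
-      -> [0]
1      -> [0, 1]
-      -> [-1]
drop   -> []
-6     -> [-6]
dup    -> [-6, -6]
drop   -> [-6]
0      -> [-6, 0]
drop   -> [-6]
3      -> [-6, 3]
swap   -> [3, -6]
negate -> [3, 6]
+      -> [9]
0      -> [9, 0]
+      -> [9]
dup    -> [9, 9]
8      -> [9, 9, 8]
swap   -> [9, 8, 9]
rot    -> [8, 9, 9]
negate -> [8, 9, -9]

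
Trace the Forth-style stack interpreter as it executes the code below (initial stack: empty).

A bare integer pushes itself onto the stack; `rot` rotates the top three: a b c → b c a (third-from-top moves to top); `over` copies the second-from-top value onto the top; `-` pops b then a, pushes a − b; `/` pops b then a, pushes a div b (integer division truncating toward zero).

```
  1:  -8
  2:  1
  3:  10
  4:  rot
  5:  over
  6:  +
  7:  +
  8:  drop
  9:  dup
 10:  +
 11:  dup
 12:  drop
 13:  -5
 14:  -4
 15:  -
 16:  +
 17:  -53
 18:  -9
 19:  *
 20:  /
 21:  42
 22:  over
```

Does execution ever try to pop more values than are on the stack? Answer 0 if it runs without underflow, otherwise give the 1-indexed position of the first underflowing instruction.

-8   : -8
1    : -8 1
10   : -8 1 10
rot  : 1 10 -8
over : 1 10 -8 10
+    : 1 10 2
+    : 1 12
drop : 1
dup  : 1 1
+    : 2
dup  : 2 2
drop : 2
-5   : 2 -5
-4   : 2 -5 -4
-    : 2 -1
+    : 1
-53  : 1 -53
-9   : 1 -53 -9
*    : 1 477
/    : 0
42   : 0 42
over : 0 42 0

0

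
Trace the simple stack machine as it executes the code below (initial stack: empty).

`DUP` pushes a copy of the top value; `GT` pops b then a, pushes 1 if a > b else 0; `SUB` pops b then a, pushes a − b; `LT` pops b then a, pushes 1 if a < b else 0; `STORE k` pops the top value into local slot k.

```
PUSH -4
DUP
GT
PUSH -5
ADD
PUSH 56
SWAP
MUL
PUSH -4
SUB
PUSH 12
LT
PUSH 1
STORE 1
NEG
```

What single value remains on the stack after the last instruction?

PUSH -4 : -4
DUP     : -4 -4
GT      : 0
PUSH -5 : 0 -5
ADD     : -5
PUSH 56 : -5 56
SWAP    : 56 -5
MUL     : -280
PUSH -4 : -280 -4
SUB     : -276
PUSH 12 : -276 12
LT      : 1
PUSH 1  : 1 1
STORE 1 : 1
NEG     : -1

-1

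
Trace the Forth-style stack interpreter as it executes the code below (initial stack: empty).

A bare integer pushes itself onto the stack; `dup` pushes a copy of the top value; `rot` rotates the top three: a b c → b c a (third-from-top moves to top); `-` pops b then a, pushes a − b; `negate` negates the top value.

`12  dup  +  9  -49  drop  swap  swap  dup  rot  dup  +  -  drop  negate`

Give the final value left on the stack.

-9

12     : [12]
dup    : [12, 12]
+      : [24]
9      : [24, 9]
-49    : [24, 9, -49]
drop   : [24, 9]
swap   : [9, 24]
swap   : [24, 9]
dup    : [24, 9, 9]
rot    : [9, 9, 24]
dup    : [9, 9, 24, 24]
+      : [9, 9, 48]
-      : [9, -39]
drop   : [9]
negate : [-9]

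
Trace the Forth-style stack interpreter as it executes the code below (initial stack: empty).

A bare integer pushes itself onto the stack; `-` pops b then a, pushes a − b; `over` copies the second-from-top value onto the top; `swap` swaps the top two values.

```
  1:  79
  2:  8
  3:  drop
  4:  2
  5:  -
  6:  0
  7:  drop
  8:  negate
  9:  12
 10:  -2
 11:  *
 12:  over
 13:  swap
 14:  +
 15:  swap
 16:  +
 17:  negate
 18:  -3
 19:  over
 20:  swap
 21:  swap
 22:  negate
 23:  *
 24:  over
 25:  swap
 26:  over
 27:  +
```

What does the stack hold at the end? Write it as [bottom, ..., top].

79     : [79]
8      : [79, 8]
drop   : [79]
2      : [79, 2]
-      : [77]
0      : [77, 0]
drop   : [77]
negate : [-77]
12     : [-77, 12]
-2     : [-77, 12, -2]
*      : [-77, -24]
over   : [-77, -24, -77]
swap   : [-77, -77, -24]
+      : [-77, -101]
swap   : [-101, -77]
+      : [-178]
negate : [178]
-3     : [178, -3]
over   : [178, -3, 178]
swap   : [178, 178, -3]
swap   : [178, -3, 178]
negate : [178, -3, -178]
*      : [178, 534]
over   : [178, 534, 178]
swap   : [178, 178, 534]
over   : [178, 178, 534, 178]
+      : [178, 178, 712]

[178, 178, 712]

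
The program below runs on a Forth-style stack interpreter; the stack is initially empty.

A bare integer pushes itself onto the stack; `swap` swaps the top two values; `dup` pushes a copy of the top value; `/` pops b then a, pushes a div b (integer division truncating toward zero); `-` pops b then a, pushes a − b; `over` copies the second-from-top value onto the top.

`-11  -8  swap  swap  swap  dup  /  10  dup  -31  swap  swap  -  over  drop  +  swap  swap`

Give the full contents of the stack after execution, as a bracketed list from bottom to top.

[-8, 1, 51]

-11  -> [-11]
-8   -> [-11, -8]
swap -> [-8, -11]
swap -> [-11, -8]
swap -> [-8, -11]
dup  -> [-8, -11, -11]
/    -> [-8, 1]
10   -> [-8, 1, 10]
dup  -> [-8, 1, 10, 10]
-31  -> [-8, 1, 10, 10, -31]
swap -> [-8, 1, 10, -31, 10]
swap -> [-8, 1, 10, 10, -31]
-    -> [-8, 1, 10, 41]
over -> [-8, 1, 10, 41, 10]
drop -> [-8, 1, 10, 41]
+    -> [-8, 1, 51]
swap -> [-8, 51, 1]
swap -> [-8, 1, 51]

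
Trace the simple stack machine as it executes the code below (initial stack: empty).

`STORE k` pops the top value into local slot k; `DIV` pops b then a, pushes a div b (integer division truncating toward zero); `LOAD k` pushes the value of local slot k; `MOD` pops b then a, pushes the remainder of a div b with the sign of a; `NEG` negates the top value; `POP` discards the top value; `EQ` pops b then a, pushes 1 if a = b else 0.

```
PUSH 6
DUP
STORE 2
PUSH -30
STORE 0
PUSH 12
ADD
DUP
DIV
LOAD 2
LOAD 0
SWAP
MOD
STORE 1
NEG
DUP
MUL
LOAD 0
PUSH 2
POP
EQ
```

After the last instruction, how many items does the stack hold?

PUSH 6   : 6
DUP      : 6 6
STORE 2  : 6
PUSH -30 : 6 -30
STORE 0  : 6
PUSH 12  : 6 12
ADD      : 18
DUP      : 18 18
DIV      : 1
LOAD 2   : 1 6
LOAD 0   : 1 6 -30
SWAP     : 1 -30 6
MOD      : 1 0
STORE 1  : 1
NEG      : -1
DUP      : -1 -1
MUL      : 1
LOAD 0   : 1 -30
PUSH 2   : 1 -30 2
POP      : 1 -30
EQ       : 0

1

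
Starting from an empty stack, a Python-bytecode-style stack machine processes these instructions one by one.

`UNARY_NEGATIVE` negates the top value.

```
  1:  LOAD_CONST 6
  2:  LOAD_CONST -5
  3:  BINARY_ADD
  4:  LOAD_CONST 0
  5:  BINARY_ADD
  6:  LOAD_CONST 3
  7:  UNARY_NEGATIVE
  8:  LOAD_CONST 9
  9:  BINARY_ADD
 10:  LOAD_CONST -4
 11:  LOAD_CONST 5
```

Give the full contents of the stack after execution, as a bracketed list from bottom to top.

LOAD_CONST 6   -> [6]
LOAD_CONST -5  -> [6, -5]
BINARY_ADD     -> [1]
LOAD_CONST 0   -> [1, 0]
BINARY_ADD     -> [1]
LOAD_CONST 3   -> [1, 3]
UNARY_NEGATIVE -> [1, -3]
LOAD_CONST 9   -> [1, -3, 9]
BINARY_ADD     -> [1, 6]
LOAD_CONST -4  -> [1, 6, -4]
LOAD_CONST 5   -> [1, 6, -4, 5]

[1, 6, -4, 5]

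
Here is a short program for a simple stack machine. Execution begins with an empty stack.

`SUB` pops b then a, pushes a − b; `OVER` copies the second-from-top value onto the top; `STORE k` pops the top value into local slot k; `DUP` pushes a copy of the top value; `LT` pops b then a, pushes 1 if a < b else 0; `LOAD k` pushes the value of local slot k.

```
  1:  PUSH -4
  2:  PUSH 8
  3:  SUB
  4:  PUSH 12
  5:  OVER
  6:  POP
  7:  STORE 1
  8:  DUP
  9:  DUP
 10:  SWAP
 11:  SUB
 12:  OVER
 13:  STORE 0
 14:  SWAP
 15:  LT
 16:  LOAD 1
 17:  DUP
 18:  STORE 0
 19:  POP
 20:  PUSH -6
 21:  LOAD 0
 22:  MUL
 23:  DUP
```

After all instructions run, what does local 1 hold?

PUSH -4 -> [-4]
PUSH 8  -> [-4, 8]
SUB     -> [-12]
PUSH 12 -> [-12, 12]
OVER    -> [-12, 12, -12]
POP     -> [-12, 12]
STORE 1 -> [-12]
DUP     -> [-12, -12]
DUP     -> [-12, -12, -12]
SWAP    -> [-12, -12, -12]
SUB     -> [-12, 0]
OVER    -> [-12, 0, -12]
STORE 0 -> [-12, 0]
SWAP    -> [0, -12]
LT      -> [0]
LOAD 1  -> [0, 12]
DUP     -> [0, 12, 12]
STORE 0 -> [0, 12]
POP     -> [0]
PUSH -6 -> [0, -6]
LOAD 0  -> [0, -6, 12]
MUL     -> [0, -72]
DUP     -> [0, -72, -72]

12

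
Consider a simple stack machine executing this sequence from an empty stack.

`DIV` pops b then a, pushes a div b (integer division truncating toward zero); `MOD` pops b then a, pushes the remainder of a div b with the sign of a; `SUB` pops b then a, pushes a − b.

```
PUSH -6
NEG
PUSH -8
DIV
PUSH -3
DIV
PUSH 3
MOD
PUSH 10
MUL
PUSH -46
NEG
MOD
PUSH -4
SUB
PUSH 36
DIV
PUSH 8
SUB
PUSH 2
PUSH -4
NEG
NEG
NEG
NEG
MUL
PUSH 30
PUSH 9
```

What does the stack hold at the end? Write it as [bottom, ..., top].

[-8, -8, 30, 9]

PUSH -6  : -6
NEG      : 6
PUSH -8  : 6 -8
DIV      : 0
PUSH -3  : 0 -3
DIV      : 0
PUSH 3   : 0 3
MOD      : 0
PUSH 10  : 0 10
MUL      : 0
PUSH -46 : 0 -46
NEG      : 0 46
MOD      : 0
PUSH -4  : 0 -4
SUB      : 4
PUSH 36  : 4 36
DIV      : 0
PUSH 8   : 0 8
SUB      : -8
PUSH 2   : -8 2
PUSH -4  : -8 2 -4
NEG      : -8 2 4
NEG      : -8 2 -4
NEG      : -8 2 4
NEG      : -8 2 -4
MUL      : -8 -8
PUSH 30  : -8 -8 30
PUSH 9   : -8 -8 30 9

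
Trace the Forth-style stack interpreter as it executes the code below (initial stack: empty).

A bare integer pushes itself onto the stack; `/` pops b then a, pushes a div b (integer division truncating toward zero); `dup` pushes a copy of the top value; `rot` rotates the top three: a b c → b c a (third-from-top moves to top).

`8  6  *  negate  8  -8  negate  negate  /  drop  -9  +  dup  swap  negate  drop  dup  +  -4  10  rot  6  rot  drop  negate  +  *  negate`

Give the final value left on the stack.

-480

8      -> 8
6      -> 8 6
*      -> 48
negate -> -48
8      -> -48 8
-8     -> -48 8 -8
negate -> -48 8 8
negate -> -48 8 -8
/      -> -48 -1
drop   -> -48
-9     -> -48 -9
+      -> -57
dup    -> -57 -57
swap   -> -57 -57
negate -> -57 57
drop   -> -57
dup    -> -57 -57
+      -> -114
-4     -> -114 -4
10     -> -114 -4 10
rot    -> -4 10 -114
6      -> -4 10 -114 6
rot    -> -4 -114 6 10
drop   -> -4 -114 6
negate -> -4 -114 -6
+      -> -4 -120
*      -> 480
negate -> -480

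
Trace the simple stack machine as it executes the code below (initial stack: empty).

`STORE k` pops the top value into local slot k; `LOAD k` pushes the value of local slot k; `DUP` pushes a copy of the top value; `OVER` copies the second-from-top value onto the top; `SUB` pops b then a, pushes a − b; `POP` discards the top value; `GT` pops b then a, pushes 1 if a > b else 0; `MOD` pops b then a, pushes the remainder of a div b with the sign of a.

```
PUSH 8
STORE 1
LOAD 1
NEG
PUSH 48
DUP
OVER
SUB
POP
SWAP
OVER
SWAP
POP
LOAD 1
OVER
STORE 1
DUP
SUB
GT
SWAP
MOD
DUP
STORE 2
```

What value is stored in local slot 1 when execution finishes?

48

PUSH 8  -> [8]
STORE 1 -> []
LOAD 1  -> [8]
NEG     -> [-8]
PUSH 48 -> [-8, 48]
DUP     -> [-8, 48, 48]
OVER    -> [-8, 48, 48, 48]
SUB     -> [-8, 48, 0]
POP     -> [-8, 48]
SWAP    -> [48, -8]
OVER    -> [48, -8, 48]
SWAP    -> [48, 48, -8]
POP     -> [48, 48]
LOAD 1  -> [48, 48, 8]
OVER    -> [48, 48, 8, 48]
STORE 1 -> [48, 48, 8]
DUP     -> [48, 48, 8, 8]
SUB     -> [48, 48, 0]
GT      -> [48, 1]
SWAP    -> [1, 48]
MOD     -> [1]
DUP     -> [1, 1]
STORE 2 -> [1]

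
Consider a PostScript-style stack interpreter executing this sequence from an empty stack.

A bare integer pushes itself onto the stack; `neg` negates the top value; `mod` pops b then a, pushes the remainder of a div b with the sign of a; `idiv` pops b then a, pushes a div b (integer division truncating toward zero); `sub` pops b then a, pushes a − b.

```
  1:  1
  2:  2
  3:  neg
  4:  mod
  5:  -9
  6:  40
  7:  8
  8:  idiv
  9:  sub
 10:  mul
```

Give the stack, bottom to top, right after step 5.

1   → 1
2   → 1 2
neg → 1 -2
mod → 1
-9  → 1 -9

[1, -9]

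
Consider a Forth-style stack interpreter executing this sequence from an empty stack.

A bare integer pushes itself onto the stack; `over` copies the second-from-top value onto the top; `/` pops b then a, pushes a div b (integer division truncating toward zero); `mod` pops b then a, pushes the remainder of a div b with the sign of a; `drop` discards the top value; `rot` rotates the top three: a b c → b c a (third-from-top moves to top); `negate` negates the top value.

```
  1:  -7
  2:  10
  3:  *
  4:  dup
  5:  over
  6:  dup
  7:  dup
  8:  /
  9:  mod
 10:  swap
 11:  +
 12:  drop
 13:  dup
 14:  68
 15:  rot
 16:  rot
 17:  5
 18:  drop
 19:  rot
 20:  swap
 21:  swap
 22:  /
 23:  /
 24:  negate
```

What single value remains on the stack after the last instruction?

-70

-7     -> [-7]
10     -> [-7, 10]
*      -> [-70]
dup    -> [-70, -70]
over   -> [-70, -70, -70]
dup    -> [-70, -70, -70, -70]
dup    -> [-70, -70, -70, -70, -70]
/      -> [-70, -70, -70, 1]
mod    -> [-70, -70, 0]
swap   -> [-70, 0, -70]
+      -> [-70, -70]
drop   -> [-70]
dup    -> [-70, -70]
68     -> [-70, -70, 68]
rot    -> [-70, 68, -70]
rot    -> [68, -70, -70]
5      -> [68, -70, -70, 5]
drop   -> [68, -70, -70]
rot    -> [-70, -70, 68]
swap   -> [-70, 68, -70]
swap   -> [-70, -70, 68]
/      -> [-70, -1]
/      -> [70]
negate -> [-70]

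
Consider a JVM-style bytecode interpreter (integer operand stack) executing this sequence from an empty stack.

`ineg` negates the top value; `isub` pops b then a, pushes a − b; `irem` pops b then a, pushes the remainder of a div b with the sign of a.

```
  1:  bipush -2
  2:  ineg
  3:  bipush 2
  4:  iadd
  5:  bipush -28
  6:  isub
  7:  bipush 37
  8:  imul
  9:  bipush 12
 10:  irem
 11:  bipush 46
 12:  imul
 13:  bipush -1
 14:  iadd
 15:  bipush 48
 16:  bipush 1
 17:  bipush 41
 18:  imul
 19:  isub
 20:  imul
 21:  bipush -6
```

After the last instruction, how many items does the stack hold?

bipush -2  -> -2
ineg       -> 2
bipush 2   -> 2 2
iadd       -> 4
bipush -28 -> 4 -28
isub       -> 32
bipush 37  -> 32 37
imul       -> 1184
bipush 12  -> 1184 12
irem       -> 8
bipush 46  -> 8 46
imul       -> 368
bipush -1  -> 368 -1
iadd       -> 367
bipush 48  -> 367 48
bipush 1   -> 367 48 1
bipush 41  -> 367 48 1 41
imul       -> 367 48 41
isub       -> 367 7
imul       -> 2569
bipush -6  -> 2569 -6

2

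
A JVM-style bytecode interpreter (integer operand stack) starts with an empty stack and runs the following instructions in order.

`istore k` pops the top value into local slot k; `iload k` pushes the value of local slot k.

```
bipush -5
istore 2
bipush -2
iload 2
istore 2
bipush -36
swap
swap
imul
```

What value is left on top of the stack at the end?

72

bipush -5  : -5
istore 2   : (empty)
bipush -2  : -2
iload 2    : -2 -5
istore 2   : -2
bipush -36 : -2 -36
swap       : -36 -2
swap       : -2 -36
imul       : 72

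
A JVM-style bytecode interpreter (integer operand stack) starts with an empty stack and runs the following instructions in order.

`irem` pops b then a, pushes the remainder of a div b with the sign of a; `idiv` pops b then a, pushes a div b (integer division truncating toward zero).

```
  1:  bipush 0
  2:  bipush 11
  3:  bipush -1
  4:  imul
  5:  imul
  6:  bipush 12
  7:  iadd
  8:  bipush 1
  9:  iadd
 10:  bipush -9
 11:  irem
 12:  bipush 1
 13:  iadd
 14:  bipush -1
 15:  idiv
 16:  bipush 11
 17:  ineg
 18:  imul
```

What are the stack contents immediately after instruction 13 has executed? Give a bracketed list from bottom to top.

bipush 0  : [0]
bipush 11 : [0, 11]
bipush -1 : [0, 11, -1]
imul      : [0, -11]
imul      : [0]
bipush 12 : [0, 12]
iadd      : [12]
bipush 1  : [12, 1]
iadd      : [13]
bipush -9 : [13, -9]
irem      : [4]
bipush 1  : [4, 1]
iadd      : [5]

[5]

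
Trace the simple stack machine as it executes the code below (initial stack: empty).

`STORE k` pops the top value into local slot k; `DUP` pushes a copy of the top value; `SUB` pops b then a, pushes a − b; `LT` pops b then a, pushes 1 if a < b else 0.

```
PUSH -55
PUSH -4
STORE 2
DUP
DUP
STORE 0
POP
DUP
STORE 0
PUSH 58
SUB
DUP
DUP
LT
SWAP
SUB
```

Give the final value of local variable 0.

PUSH -55 : -55
PUSH -4  : -55 -4
STORE 2  : -55
DUP      : -55 -55
DUP      : -55 -55 -55
STORE 0  : -55 -55
POP      : -55
DUP      : -55 -55
STORE 0  : -55
PUSH 58  : -55 58
SUB      : -113
DUP      : -113 -113
DUP      : -113 -113 -113
LT       : -113 0
SWAP     : 0 -113
SUB      : 113

-55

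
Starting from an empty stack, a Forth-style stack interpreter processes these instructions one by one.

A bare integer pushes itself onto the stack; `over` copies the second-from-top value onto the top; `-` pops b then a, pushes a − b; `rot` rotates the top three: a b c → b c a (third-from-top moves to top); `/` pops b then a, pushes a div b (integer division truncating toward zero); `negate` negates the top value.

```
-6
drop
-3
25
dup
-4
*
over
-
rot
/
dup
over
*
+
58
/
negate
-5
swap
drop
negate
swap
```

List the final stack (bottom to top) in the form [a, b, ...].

-6     : -6
drop   : (empty)
-3     : -3
25     : -3 25
dup    : -3 25 25
-4     : -3 25 25 -4
*      : -3 25 -100
over   : -3 25 -100 25
-      : -3 25 -125
rot    : 25 -125 -3
/      : 25 41
dup    : 25 41 41
over   : 25 41 41 41
*      : 25 41 1681
+      : 25 1722
58     : 25 1722 58
/      : 25 29
negate : 25 -29
-5     : 25 -29 -5
swap   : 25 -5 -29
drop   : 25 -5
negate : 25 5
swap   : 5 25

[5, 25]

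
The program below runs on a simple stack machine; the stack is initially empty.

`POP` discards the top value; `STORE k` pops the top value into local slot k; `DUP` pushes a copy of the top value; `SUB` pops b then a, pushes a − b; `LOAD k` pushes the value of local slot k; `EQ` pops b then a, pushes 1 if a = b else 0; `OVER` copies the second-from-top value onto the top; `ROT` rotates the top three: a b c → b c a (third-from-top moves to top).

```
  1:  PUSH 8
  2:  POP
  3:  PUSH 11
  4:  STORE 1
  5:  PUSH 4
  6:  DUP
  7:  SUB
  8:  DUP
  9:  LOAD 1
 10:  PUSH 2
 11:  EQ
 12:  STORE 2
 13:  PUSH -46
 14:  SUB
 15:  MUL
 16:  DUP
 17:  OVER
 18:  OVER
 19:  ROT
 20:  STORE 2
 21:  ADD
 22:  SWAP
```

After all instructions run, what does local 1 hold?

11

PUSH 8   → 8
POP      → (empty)
PUSH 11  → 11
STORE 1  → (empty)
PUSH 4   → 4
DUP      → 4 4
SUB      → 0
DUP      → 0 0
LOAD 1   → 0 0 11
PUSH 2   → 0 0 11 2
EQ       → 0 0 0
STORE 2  → 0 0
PUSH -46 → 0 0 -46
SUB      → 0 46
MUL      → 0
DUP      → 0 0
OVER     → 0 0 0
OVER     → 0 0 0 0
ROT      → 0 0 0 0
STORE 2  → 0 0 0
ADD      → 0 0
SWAP     → 0 0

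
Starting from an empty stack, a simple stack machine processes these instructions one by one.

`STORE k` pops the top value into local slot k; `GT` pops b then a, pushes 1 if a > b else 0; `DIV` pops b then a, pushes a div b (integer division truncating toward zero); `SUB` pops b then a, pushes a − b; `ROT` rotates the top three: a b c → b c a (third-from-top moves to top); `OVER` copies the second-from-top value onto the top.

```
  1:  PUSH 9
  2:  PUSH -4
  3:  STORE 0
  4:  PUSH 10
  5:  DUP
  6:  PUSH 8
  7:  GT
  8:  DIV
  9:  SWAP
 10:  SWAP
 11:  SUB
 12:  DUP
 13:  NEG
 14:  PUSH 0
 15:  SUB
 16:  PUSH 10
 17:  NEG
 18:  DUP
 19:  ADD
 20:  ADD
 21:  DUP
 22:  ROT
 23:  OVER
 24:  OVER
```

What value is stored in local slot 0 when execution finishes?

PUSH 9   [9]
PUSH -4  [9, -4]
STORE 0  [9]
PUSH 10  [9, 10]
DUP      [9, 10, 10]
PUSH 8   [9, 10, 10, 8]
GT       [9, 10, 1]
DIV      [9, 10]
SWAP     [10, 9]
SWAP     [9, 10]
SUB      [-1]
DUP      [-1, -1]
NEG      [-1, 1]
PUSH 0   [-1, 1, 0]
SUB      [-1, 1]
PUSH 10  [-1, 1, 10]
NEG      [-1, 1, -10]
DUP      [-1, 1, -10, -10]
ADD      [-1, 1, -20]
ADD      [-1, -19]
DUP      [-1, -19, -19]
ROT      [-19, -19, -1]
OVER     [-19, -19, -1, -19]
OVER     [-19, -19, -1, -19, -1]

-4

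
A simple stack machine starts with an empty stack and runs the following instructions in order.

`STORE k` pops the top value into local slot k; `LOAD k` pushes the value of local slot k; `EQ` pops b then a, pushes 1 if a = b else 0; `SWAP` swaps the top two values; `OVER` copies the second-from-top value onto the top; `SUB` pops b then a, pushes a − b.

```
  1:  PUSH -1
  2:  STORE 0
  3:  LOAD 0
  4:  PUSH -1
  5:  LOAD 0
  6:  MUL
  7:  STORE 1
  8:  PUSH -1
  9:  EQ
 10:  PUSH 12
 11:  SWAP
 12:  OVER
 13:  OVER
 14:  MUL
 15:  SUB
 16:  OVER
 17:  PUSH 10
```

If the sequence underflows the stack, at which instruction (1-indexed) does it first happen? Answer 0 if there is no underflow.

0

PUSH -1  -1
STORE 0  (empty)
LOAD 0   -1
PUSH -1  -1 -1
LOAD 0   -1 -1 -1
MUL      -1 1
STORE 1  -1
PUSH -1  -1 -1
EQ       1
PUSH 12  1 12
SWAP     12 1
OVER     12 1 12
OVER     12 1 12 1
MUL      12 1 12
SUB      12 -11
OVER     12 -11 12
PUSH 10  12 -11 12 10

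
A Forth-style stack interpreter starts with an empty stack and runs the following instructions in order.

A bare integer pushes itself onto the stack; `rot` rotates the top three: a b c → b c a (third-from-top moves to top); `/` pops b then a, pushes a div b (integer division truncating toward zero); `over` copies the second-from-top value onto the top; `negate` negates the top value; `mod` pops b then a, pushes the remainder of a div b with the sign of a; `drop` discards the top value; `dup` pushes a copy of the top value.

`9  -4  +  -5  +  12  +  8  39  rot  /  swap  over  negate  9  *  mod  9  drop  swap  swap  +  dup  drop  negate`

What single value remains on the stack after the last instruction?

-11

9      → 9
-4     → 9 -4
+      → 5
-5     → 5 -5
+      → 0
12     → 0 12
+      → 12
8      → 12 8
39     → 12 8 39
rot    → 8 39 12
/      → 8 3
swap   → 3 8
over   → 3 8 3
negate → 3 8 -3
9      → 3 8 -3 9
*      → 3 8 -27
mod    → 3 8
9      → 3 8 9
drop   → 3 8
swap   → 8 3
swap   → 3 8
+      → 11
dup    → 11 11
drop   → 11
negate → -11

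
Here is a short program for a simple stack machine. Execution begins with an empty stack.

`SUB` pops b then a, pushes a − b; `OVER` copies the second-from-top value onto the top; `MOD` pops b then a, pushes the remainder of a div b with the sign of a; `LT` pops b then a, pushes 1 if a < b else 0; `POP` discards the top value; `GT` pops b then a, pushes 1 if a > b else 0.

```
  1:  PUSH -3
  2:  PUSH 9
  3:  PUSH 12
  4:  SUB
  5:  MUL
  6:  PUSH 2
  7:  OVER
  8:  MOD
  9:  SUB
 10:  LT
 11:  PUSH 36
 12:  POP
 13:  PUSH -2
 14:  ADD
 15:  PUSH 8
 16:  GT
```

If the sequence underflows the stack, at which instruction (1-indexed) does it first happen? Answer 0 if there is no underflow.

PUSH -3 -> [-3]
PUSH 9  -> [-3, 9]
PUSH 12 -> [-3, 9, 12]
SUB     -> [-3, -3]
MUL     -> [9]
PUSH 2  -> [9, 2]
OVER    -> [9, 2, 9]
MOD     -> [9, 2]
SUB     -> [7]
LT  — needs 2 operands, stack has 1 → underflow

10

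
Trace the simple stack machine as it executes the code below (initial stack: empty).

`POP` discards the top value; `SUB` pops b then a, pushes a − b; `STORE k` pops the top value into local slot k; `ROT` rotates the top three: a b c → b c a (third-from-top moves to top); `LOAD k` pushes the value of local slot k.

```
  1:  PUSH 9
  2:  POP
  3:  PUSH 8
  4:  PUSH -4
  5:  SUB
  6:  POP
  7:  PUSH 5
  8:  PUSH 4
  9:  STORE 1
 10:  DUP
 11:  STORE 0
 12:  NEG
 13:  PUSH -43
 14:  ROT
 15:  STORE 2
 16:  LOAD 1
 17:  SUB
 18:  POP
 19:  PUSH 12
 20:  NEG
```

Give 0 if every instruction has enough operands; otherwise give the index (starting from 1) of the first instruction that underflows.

PUSH 9    9
POP       (empty)
PUSH 8    8
PUSH -4   8 -4
SUB       12
POP       (empty)
PUSH 5    5
PUSH 4    5 4
STORE 1   5
DUP       5 5
STORE 0   5
NEG       -5
PUSH -43  -5 -43
ROT  — needs 3 operands, stack has 2 → underflow

14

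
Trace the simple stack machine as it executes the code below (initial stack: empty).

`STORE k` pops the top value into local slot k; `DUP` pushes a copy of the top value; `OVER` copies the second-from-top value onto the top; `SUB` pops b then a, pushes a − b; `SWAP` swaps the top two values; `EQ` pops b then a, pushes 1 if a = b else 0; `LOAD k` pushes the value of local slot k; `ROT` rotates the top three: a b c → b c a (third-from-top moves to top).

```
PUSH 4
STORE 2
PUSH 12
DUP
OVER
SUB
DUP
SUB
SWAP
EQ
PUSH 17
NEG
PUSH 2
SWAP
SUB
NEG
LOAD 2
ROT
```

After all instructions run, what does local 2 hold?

PUSH 4  : 4
STORE 2 : (empty)
PUSH 12 : 12
DUP     : 12 12
OVER    : 12 12 12
SUB     : 12 0
DUP     : 12 0 0
SUB     : 12 0
SWAP    : 0 12
EQ      : 0
PUSH 17 : 0 17
NEG     : 0 -17
PUSH 2  : 0 -17 2
SWAP    : 0 2 -17
SUB     : 0 19
NEG     : 0 -19
LOAD 2  : 0 -19 4
ROT     : -19 4 0

4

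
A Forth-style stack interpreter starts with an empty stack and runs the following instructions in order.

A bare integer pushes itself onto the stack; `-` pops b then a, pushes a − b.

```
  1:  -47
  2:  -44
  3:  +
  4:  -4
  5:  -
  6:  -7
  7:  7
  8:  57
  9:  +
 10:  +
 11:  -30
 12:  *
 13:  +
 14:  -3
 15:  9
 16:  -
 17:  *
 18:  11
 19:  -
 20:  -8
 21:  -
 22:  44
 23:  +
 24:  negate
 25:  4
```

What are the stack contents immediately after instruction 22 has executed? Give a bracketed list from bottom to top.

[21561, 44]

-47 → -47
-44 → -47 -44
+   → -91
-4  → -91 -4
-   → -87
-7  → -87 -7
7   → -87 -7 7
57  → -87 -7 7 57
+   → -87 -7 64
+   → -87 57
-30 → -87 57 -30
*   → -87 -1710
+   → -1797
-3  → -1797 -3
9   → -1797 -3 9
-   → -1797 -12
*   → 21564
11  → 21564 11
-   → 21553
-8  → 21553 -8
-   → 21561
44  → 21561 44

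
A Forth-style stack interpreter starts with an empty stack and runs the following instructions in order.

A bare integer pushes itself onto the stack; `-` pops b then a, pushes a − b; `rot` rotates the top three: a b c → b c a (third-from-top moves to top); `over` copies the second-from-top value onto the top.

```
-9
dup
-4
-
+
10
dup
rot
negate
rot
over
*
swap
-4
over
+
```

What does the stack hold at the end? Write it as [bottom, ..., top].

[10, 140, 14, 10]

-9     → -9
dup    → -9 -9
-4     → -9 -9 -4
-      → -9 -5
+      → -14
10     → -14 10
dup    → -14 10 10
rot    → 10 10 -14
negate → 10 10 14
rot    → 10 14 10
over   → 10 14 10 14
*      → 10 14 140
swap   → 10 140 14
-4     → 10 140 14 -4
over   → 10 140 14 -4 14
+      → 10 140 14 10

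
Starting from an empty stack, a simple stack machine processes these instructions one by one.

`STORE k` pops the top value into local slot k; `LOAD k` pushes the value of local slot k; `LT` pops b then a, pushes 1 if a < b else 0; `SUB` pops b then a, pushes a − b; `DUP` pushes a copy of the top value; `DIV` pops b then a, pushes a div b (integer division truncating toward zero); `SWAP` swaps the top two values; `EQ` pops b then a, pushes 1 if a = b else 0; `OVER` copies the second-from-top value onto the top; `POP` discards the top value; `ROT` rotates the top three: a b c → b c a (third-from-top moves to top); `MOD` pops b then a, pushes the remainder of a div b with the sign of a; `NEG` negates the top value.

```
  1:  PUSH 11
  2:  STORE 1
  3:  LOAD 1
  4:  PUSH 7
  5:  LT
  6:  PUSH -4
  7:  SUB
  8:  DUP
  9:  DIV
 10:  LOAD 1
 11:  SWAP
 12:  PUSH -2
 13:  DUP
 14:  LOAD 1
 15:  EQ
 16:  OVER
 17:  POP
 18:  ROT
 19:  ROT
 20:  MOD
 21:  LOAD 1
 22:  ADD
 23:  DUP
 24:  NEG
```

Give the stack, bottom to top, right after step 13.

PUSH 11 → [11]
STORE 1 → []
LOAD 1  → [11]
PUSH 7  → [11, 7]
LT      → [0]
PUSH -4 → [0, -4]
SUB     → [4]
DUP     → [4, 4]
DIV     → [1]
LOAD 1  → [1, 11]
SWAP    → [11, 1]
PUSH -2 → [11, 1, -2]
DUP     → [11, 1, -2, -2]

[11, 1, -2, -2]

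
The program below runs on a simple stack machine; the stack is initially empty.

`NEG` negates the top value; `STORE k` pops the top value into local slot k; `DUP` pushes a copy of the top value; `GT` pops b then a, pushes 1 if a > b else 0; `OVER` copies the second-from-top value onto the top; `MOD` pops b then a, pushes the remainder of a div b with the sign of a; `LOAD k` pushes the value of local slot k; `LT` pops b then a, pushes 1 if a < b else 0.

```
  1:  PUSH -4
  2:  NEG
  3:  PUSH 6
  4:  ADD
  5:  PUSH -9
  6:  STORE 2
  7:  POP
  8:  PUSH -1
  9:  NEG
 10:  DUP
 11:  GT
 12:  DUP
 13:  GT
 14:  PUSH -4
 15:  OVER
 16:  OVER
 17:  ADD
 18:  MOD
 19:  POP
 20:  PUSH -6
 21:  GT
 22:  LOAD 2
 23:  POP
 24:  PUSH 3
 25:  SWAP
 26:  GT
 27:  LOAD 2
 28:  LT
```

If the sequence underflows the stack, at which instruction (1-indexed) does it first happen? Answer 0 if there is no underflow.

PUSH -4 : -4
NEG     : 4
PUSH 6  : 4 6
ADD     : 10
PUSH -9 : 10 -9
STORE 2 : 10
POP     : (empty)
PUSH -1 : -1
NEG     : 1
DUP     : 1 1
GT      : 0
DUP     : 0 0
GT      : 0
PUSH -4 : 0 -4
OVER    : 0 -4 0
OVER    : 0 -4 0 -4
ADD     : 0 -4 -4
MOD     : 0 0
POP     : 0
PUSH -6 : 0 -6
GT      : 1
LOAD 2  : 1 -9
POP     : 1
PUSH 3  : 1 3
SWAP    : 3 1
GT      : 1
LOAD 2  : 1 -9
LT      : 0

0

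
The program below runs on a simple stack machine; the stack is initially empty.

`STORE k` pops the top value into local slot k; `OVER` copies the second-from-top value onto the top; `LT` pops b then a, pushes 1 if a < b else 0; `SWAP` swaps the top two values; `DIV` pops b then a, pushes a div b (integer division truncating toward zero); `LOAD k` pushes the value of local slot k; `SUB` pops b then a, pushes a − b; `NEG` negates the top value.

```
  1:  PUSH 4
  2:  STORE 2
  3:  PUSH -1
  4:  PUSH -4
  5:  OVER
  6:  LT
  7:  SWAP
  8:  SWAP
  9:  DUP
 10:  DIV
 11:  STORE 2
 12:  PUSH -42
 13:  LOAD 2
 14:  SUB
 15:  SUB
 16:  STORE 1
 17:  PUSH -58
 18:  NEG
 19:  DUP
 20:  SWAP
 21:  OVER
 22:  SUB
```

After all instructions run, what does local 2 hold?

PUSH 4   : [4]
STORE 2  : []
PUSH -1  : [-1]
PUSH -4  : [-1, -4]
OVER     : [-1, -4, -1]
LT       : [-1, 1]
SWAP     : [1, -1]
SWAP     : [-1, 1]
DUP      : [-1, 1, 1]
DIV      : [-1, 1]
STORE 2  : [-1]
PUSH -42 : [-1, -42]
LOAD 2   : [-1, -42, 1]
SUB      : [-1, -43]
SUB      : [42]
STORE 1  : []
PUSH -58 : [-58]
NEG      : [58]
DUP      : [58, 58]
SWAP     : [58, 58]
OVER     : [58, 58, 58]
SUB      : [58, 0]

1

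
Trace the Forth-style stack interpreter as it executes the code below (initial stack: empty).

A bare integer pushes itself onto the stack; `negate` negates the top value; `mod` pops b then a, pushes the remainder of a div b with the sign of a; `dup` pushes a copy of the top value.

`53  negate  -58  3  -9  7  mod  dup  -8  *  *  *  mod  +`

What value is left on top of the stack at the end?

-111

53     → [53]
negate → [-53]
-58    → [-53, -58]
3      → [-53, -58, 3]
-9     → [-53, -58, 3, -9]
7      → [-53, -58, 3, -9, 7]
mod    → [-53, -58, 3, -2]
dup    → [-53, -58, 3, -2, -2]
-8     → [-53, -58, 3, -2, -2, -8]
*      → [-53, -58, 3, -2, 16]
*      → [-53, -58, 3, -32]
*      → [-53, -58, -96]
mod    → [-53, -58]
+      → [-111]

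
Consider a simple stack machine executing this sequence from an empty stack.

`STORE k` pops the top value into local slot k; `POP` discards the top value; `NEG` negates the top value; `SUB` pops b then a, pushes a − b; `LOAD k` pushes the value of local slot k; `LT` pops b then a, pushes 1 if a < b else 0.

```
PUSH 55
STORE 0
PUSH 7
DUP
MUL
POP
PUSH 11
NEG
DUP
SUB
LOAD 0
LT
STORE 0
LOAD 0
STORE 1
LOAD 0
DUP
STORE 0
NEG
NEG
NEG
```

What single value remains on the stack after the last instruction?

PUSH 55 → [55]
STORE 0 → []
PUSH 7  → [7]
DUP     → [7, 7]
MUL     → [49]
POP     → []
PUSH 11 → [11]
NEG     → [-11]
DUP     → [-11, -11]
SUB     → [0]
LOAD 0  → [0, 55]
LT      → [1]
STORE 0 → []
LOAD 0  → [1]
STORE 1 → []
LOAD 0  → [1]
DUP     → [1, 1]
STORE 0 → [1]
NEG     → [-1]
NEG     → [1]
NEG     → [-1]

-1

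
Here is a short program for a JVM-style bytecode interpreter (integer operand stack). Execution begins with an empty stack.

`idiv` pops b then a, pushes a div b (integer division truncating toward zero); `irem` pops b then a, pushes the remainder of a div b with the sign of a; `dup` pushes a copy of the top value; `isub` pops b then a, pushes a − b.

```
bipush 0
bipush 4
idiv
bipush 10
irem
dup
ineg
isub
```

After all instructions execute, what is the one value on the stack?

bipush 0  -> 0
bipush 4  -> 0 4
idiv      -> 0
bipush 10 -> 0 10
irem      -> 0
dup       -> 0 0
ineg      -> 0 0
isub      -> 0

0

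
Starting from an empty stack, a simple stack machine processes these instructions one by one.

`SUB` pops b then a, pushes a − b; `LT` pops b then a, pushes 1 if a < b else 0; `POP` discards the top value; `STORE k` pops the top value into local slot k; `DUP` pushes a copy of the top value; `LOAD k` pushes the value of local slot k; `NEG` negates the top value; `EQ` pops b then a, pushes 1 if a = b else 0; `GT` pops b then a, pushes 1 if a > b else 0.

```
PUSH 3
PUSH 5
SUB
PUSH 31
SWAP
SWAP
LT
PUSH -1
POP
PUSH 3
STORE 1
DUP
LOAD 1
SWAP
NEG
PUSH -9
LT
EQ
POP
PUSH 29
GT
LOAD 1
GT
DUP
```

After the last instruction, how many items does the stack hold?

2

PUSH 3  : 3
PUSH 5  : 3 5
SUB     : -2
PUSH 31 : -2 31
SWAP    : 31 -2
SWAP    : -2 31
LT      : 1
PUSH -1 : 1 -1
POP     : 1
PUSH 3  : 1 3
STORE 1 : 1
DUP     : 1 1
LOAD 1  : 1 1 3
SWAP    : 1 3 1
NEG     : 1 3 -1
PUSH -9 : 1 3 -1 -9
LT      : 1 3 0
EQ      : 1 0
POP     : 1
PUSH 29 : 1 29
GT      : 0
LOAD 1  : 0 3
GT      : 0
DUP     : 0 0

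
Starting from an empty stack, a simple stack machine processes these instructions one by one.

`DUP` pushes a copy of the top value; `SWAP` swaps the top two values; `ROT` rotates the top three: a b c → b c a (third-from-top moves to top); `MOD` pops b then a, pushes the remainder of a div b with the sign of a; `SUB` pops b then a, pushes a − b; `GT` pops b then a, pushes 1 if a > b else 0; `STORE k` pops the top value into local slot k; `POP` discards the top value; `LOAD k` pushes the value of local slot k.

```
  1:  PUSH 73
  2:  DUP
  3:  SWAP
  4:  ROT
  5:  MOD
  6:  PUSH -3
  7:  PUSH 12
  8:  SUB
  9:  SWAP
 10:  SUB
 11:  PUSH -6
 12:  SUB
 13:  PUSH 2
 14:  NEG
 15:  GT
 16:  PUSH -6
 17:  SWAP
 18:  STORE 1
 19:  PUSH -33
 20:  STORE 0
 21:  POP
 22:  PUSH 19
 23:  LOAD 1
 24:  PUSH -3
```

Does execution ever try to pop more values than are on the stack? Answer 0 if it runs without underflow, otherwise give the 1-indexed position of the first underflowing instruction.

PUSH 73 -> 73
DUP     -> 73 73
SWAP    -> 73 73
ROT  — needs 3 operands, stack has 2 → underflow

4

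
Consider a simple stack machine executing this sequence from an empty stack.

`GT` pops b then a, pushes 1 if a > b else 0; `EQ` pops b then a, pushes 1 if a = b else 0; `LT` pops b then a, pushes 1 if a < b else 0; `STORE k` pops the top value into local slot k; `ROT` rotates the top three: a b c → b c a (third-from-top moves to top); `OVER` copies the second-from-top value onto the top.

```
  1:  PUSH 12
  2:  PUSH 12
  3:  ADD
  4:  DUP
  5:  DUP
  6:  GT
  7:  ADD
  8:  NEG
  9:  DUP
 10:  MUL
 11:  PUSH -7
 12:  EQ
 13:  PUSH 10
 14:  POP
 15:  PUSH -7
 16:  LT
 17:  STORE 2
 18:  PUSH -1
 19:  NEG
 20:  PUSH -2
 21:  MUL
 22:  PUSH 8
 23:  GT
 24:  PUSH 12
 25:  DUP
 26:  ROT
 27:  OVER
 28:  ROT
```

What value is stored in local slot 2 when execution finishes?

0

PUSH 12 → [12]
PUSH 12 → [12, 12]
ADD     → [24]
DUP     → [24, 24]
DUP     → [24, 24, 24]
GT      → [24, 0]
ADD     → [24]
NEG     → [-24]
DUP     → [-24, -24]
MUL     → [576]
PUSH -7 → [576, -7]
EQ      → [0]
PUSH 10 → [0, 10]
POP     → [0]
PUSH -7 → [0, -7]
LT      → [0]
STORE 2 → []
PUSH -1 → [-1]
NEG     → [1]
PUSH -2 → [1, -2]
MUL     → [-2]
PUSH 8  → [-2, 8]
GT      → [0]
PUSH 12 → [0, 12]
DUP     → [0, 12, 12]
ROT     → [12, 12, 0]
OVER    → [12, 12, 0, 12]
ROT     → [12, 0, 12, 12]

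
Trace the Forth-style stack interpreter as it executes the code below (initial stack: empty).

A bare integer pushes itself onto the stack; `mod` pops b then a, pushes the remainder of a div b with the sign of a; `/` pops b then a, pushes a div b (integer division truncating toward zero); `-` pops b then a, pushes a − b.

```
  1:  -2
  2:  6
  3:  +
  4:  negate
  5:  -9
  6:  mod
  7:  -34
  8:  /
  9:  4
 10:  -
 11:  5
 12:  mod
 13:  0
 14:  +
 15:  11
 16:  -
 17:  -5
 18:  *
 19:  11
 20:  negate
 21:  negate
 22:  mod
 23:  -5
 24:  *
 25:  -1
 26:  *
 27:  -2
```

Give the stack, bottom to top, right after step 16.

[-15]

-2     : [-2]
6      : [-2, 6]
+      : [4]
negate : [-4]
-9     : [-4, -9]
mod    : [-4]
-34    : [-4, -34]
/      : [0]
4      : [0, 4]
-      : [-4]
5      : [-4, 5]
mod    : [-4]
0      : [-4, 0]
+      : [-4]
11     : [-4, 11]
-      : [-15]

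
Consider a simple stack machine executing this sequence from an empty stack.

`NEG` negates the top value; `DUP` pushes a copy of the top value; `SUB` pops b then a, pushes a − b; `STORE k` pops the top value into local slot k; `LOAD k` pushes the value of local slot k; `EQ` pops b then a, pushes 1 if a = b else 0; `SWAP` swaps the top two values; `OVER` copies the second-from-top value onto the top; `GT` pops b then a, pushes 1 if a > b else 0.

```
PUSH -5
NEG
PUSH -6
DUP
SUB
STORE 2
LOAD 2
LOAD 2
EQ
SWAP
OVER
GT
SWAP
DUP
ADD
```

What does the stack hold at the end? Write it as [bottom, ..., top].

[1, 2]

PUSH -5 -> -5
NEG     -> 5
PUSH -6 -> 5 -6
DUP     -> 5 -6 -6
SUB     -> 5 0
STORE 2 -> 5
LOAD 2  -> 5 0
LOAD 2  -> 5 0 0
EQ      -> 5 1
SWAP    -> 1 5
OVER    -> 1 5 1
GT      -> 1 1
SWAP    -> 1 1
DUP     -> 1 1 1
ADD     -> 1 2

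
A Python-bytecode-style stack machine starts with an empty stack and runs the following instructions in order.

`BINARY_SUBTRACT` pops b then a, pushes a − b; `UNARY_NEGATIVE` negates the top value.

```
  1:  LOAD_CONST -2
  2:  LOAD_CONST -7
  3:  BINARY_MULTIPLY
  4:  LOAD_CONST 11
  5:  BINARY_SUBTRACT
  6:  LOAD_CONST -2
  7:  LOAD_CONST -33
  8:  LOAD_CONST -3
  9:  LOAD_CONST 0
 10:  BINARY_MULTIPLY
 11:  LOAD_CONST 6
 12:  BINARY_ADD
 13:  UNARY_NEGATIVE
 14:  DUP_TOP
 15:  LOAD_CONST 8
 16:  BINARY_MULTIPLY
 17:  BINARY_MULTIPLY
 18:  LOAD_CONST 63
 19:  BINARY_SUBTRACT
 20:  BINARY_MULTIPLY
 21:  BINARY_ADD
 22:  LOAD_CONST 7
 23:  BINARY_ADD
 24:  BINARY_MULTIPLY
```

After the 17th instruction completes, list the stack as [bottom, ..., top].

LOAD_CONST -2   -> [-2]
LOAD_CONST -7   -> [-2, -7]
BINARY_MULTIPLY -> [14]
LOAD_CONST 11   -> [14, 11]
BINARY_SUBTRACT -> [3]
LOAD_CONST -2   -> [3, -2]
LOAD_CONST -33  -> [3, -2, -33]
LOAD_CONST -3   -> [3, -2, -33, -3]
LOAD_CONST 0    -> [3, -2, -33, -3, 0]
BINARY_MULTIPLY -> [3, -2, -33, 0]
LOAD_CONST 6    -> [3, -2, -33, 0, 6]
BINARY_ADD      -> [3, -2, -33, 6]
UNARY_NEGATIVE  -> [3, -2, -33, -6]
DUP_TOP         -> [3, -2, -33, -6, -6]
LOAD_CONST 8    -> [3, -2, -33, -6, -6, 8]
BINARY_MULTIPLY -> [3, -2, -33, -6, -48]
BINARY_MULTIPLY -> [3, -2, -33, 288]

[3, -2, -33, 288]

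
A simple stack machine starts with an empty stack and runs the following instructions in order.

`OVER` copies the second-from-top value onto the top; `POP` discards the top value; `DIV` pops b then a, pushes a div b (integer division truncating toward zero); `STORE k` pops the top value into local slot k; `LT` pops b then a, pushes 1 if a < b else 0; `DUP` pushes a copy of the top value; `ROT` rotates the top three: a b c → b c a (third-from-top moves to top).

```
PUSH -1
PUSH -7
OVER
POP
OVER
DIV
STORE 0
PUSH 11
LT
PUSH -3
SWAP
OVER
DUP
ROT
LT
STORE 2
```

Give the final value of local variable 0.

7

PUSH -1  [-1]
PUSH -7  [-1, -7]
OVER     [-1, -7, -1]
POP      [-1, -7]
OVER     [-1, -7, -1]
DIV      [-1, 7]
STORE 0  [-1]
PUSH 11  [-1, 11]
LT       [1]
PUSH -3  [1, -3]
SWAP     [-3, 1]
OVER     [-3, 1, -3]
DUP      [-3, 1, -3, -3]
ROT      [-3, -3, -3, 1]
LT       [-3, -3, 1]
STORE 2  [-3, -3]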